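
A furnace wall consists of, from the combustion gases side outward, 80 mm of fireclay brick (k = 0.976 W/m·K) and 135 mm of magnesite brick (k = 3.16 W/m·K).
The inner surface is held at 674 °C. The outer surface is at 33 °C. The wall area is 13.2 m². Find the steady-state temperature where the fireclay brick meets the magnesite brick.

Treating each layer as a thermal resistance in series:
R_fireclay brick = L/(kA) = 0.08/(0.976×13.2) = 0.00621 K/W
R_magnesite brick = L/(kA) = 0.135/(3.16×13.2) = 0.003236 K/W
R_total = 0.009446 K/W;  Q = ΔT/R_total = 641/0.009446 = 67860 W
T_interface = T_inner − Q·ΣR(inner→interface) = 674 − 67900×0.00621

T ≈ 253 °C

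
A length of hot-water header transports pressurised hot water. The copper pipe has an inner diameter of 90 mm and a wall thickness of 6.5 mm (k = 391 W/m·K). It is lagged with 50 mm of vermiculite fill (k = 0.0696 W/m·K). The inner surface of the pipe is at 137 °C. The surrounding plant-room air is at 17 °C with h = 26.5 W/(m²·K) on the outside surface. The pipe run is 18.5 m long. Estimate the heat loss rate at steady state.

Q ≈ 1380 W

For a radial system each layer contributes R = ln(r_out/r_in)/(2πkL); films add R = 1/(hA).
R_copper pipe wall = ln(51.5/45)/(2π×391×18.5) = 2.969×10^-6 K/W
R_vermiculite fill = ln(101.5/51.5)/(2π×0.0696×18.5) = 0.08386 K/W
R_outer film = 1/(h_o·2πr_oL) = 1/(26.5×2π×0.1015×18.5) = 0.003198 K/W
R_total = 0.08707 K/W
Q = ΔT/R_total = 120/0.08707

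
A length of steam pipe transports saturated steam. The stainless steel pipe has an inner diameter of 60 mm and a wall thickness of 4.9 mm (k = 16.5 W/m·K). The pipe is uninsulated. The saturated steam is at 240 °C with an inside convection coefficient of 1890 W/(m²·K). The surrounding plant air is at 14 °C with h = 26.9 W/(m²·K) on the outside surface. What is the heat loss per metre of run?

Radial resistances (cylindrical: R_cond = ln(r_o/r_i)/(2πkL), R_conv = 1/(h·2πrL)):
R_inner film = 1/(h_i·2πr₁L) = 1/(1890×2π×0.03×1) = 0.002807 K/W
R_stainless steel pipe wall = ln(34.9/30)/(2π×16.5×1) = 0.001459 K/W
R_outer film = 1/(h_o·2πr_oL) = 1/(26.9×2π×0.0349×1) = 0.1695 K/W
R_total = 0.1738 K/W
Q = ΔT/R_total = 226/0.1738

q′ ≈ 1300 W/m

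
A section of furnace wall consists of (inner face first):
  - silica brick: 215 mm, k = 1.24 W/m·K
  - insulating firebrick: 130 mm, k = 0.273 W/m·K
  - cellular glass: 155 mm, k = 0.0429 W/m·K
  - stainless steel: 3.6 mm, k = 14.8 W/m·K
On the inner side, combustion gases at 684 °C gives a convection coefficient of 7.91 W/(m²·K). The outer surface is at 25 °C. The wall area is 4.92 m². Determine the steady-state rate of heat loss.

Q ≈ 739 W

Thermal resistances in series:
R_inner film = 1/(h_i·A) = 1/(7.91×4.92) = 0.0257 K/W
R_silica brick = L/(kA) = 0.215/(1.24×4.92) = 0.03524 K/W
R_insulating firebrick = L/(kA) = 0.13/(0.273×4.92) = 0.09679 K/W
R_cellular glass = L/(kA) = 0.155/(0.0429×4.92) = 0.7344 K/W
R_stainless steel = L/(kA) = 0.0036/(14.8×4.92) = 4.944×10^-5 K/W
R_total = 0.8921 K/W
Q = ΔT / R_total = 659 / 0.8921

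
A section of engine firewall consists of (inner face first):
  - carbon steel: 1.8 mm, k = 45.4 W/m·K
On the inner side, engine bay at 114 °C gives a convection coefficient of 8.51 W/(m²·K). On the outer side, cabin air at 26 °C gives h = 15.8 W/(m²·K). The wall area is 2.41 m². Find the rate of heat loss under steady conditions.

Q ≈ 1170 W

Treating each layer as a thermal resistance in series:
R_inner film = 1/(h_i·A) = 1/(8.51×2.41) = 0.04876 K/W
R_carbon steel = L/(kA) = 0.0018/(45.4×2.41) = 1.645×10^-5 K/W
R_outer film = 1/(h_o·A) = 1/(15.8×2.41) = 0.02626 K/W
R_total = 0.07504 K/W
Q = ΔT / R_total = 88 / 0.07504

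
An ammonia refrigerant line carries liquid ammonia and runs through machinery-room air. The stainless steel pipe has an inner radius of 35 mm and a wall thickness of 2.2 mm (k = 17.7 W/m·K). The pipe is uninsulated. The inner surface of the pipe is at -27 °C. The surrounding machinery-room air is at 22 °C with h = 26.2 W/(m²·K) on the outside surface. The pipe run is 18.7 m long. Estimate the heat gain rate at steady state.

Q ≈ 5590 W

Per-layer cylindrical resistances, series-summed:
R_stainless steel pipe wall = ln(37.2/35)/(2π×17.7×18.7) = 2.931×10^-5 K/W
R_outer film = 1/(h_o·2πr_oL) = 1/(26.2×2π×0.0372×18.7) = 0.008732 K/W
R_total = 0.008762 K/W
Q = ΔT/R_total = 49/0.008762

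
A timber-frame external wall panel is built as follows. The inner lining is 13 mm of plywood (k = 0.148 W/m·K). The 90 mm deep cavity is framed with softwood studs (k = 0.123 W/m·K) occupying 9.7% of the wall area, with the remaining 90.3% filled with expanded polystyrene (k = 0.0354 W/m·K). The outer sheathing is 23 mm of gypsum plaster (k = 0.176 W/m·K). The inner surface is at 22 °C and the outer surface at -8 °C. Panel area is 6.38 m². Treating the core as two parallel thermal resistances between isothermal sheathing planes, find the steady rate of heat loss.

Sheathing layers in series; stud and cavity paths in parallel between them.
R_inner = 0.013/(0.148×6.38) = 0.01377 K/W
R_stud  = 0.09/(0.123×0.097×6.38) = 1.182 K/W
R_cav   = 0.09/(0.0354×0.903×6.38) = 0.4413 K/W
1/R_core = 1/R_stud + 1/R_cav → R_core = 0.3214 K/W
R_outer = 0.023/(0.176×6.38) = 0.02048 K/W
R_total = 0.3556 K/W
Q = ΔT/R_total = 30/0.3556

Q ≈ 84.4 W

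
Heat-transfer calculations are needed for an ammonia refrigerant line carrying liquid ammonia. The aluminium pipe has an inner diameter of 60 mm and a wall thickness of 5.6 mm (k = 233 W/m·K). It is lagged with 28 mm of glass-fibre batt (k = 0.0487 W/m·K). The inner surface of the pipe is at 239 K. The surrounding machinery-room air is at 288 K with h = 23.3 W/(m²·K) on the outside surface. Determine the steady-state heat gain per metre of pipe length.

For a radial system each layer contributes R = ln(r_out/r_in)/(2πkL); films add R = 1/(hA).
R_aluminium pipe wall = ln(35.6/30)/(2π×233×1) = 1.169×10^-4 K/W
R_glass-fibre batt = ln(63.6/35.6)/(2π×0.0487×1) = 1.896 K/W
R_outer film = 1/(h_o·2πr_oL) = 1/(23.3×2π×0.0636×1) = 0.1074 K/W
R_total = 2.004 K/W
Q = ΔT/R_total = 49/2.004

q′ ≈ 24.5 W/m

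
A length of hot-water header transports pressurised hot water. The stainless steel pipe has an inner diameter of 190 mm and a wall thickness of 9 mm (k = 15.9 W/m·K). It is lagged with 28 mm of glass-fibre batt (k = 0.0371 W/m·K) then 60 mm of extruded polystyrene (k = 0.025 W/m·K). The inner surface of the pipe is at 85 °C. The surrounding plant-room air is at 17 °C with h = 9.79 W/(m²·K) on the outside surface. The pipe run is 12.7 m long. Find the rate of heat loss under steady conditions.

Treating each annulus and film as a series resistance:
R_stainless steel pipe wall = ln(104/95)/(2π×15.9×12.7) = 7.134×10^-5 K/W
R_glass-fibre batt = ln(132/104)/(2π×0.0371×12.7) = 0.08053 K/W
R_extruded polystyrene = ln(192/132)/(2π×0.025×12.7) = 0.1878 K/W
R_outer film = 1/(h_o·2πr_oL) = 1/(9.79×2π×0.192×12.7) = 0.006667 K/W
R_total = 0.2751 K/W
Q = ΔT/R_total = 68/0.2751

Q ≈ 247 W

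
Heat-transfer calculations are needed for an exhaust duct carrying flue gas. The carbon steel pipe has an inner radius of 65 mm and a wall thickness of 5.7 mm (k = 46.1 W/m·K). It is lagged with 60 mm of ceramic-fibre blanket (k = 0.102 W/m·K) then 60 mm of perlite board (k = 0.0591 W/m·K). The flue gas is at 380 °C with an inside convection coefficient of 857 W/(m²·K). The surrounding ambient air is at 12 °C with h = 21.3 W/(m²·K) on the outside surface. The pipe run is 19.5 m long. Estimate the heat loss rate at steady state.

Q ≈ 3560 W

Per-layer cylindrical resistances, series-summed:
R_inner film = 1/(h_i·2πr₁L) = 1/(857×2π×0.065×19.5) = 1.465×10^-4 K/W
R_carbon steel pipe wall = ln(70.7/65)/(2π×46.1×19.5) = 1.488×10^-5 K/W
R_ceramic-fibre blanket = ln(130.7/70.7)/(2π×0.102×19.5) = 0.04917 K/W
R_perlite board = ln(190.7/130.7)/(2π×0.0591×19.5) = 0.05217 K/W
R_outer film = 1/(h_o·2πr_oL) = 1/(21.3×2π×0.1907×19.5) = 0.002009 K/W
R_total = 0.1035 K/W
Q = ΔT/R_total = 368/0.1035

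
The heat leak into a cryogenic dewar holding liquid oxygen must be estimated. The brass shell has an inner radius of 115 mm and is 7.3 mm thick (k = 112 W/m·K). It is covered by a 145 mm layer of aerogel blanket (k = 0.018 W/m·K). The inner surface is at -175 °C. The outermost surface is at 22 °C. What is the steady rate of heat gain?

Q ≈ 10 W

For a spherical shell R = (1/r₁ − 1/r₂)/(4πk); film R = 1/(h·4πr²). In series:
R_brass shell = (1/0.115 − 1/0.1223)/(4π×112) = 3.688×10^-4 K/W
R_aerogel blanket = (1/0.1223 − 1/0.2673)/(4π×0.018) = 19.61 K/W
R_total = 19.61 K/W
Q = ΔT/R_total = 197/19.61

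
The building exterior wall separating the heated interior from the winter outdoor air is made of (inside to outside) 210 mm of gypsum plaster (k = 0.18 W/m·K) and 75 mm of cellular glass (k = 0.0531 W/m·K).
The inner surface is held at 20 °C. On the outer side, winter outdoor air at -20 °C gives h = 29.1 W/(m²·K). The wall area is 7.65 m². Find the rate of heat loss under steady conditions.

Q ≈ 117 W

Using the resistance-network approach (series):
R_gypsum plaster = L/(kA) = 0.21/(0.18×7.65) = 0.1525 K/W
R_cellular glass = L/(kA) = 0.075/(0.0531×7.65) = 0.1846 K/W
R_outer film = 1/(h_o·A) = 1/(29.1×7.65) = 0.004492 K/W
R_total = 0.3416 K/W
Q = ΔT / R_total = 40 / 0.3416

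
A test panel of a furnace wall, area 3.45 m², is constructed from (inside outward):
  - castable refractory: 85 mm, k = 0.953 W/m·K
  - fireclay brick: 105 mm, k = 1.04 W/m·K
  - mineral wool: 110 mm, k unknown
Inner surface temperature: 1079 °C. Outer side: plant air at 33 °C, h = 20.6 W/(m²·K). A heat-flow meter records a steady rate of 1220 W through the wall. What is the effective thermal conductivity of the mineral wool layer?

Model the wall as resistances in series:
R_castable refractory = L/(kA) = 0.085/(0.953×3.45) = 0.02585 K/W
R_fireclay brick = L/(kA) = 0.105/(1.04×3.45) = 0.02926 K/W
R_outer film = 1/(h_o·A) = 1/(20.6×3.45) = 0.01407 K/W
Sum of known resistances R_other = 0.06919 K/W
Total R = ΔT/Q = 1046/1220 = 0.8574 K/W
R_mineral wool = R_total − R_other = 0.7882 K/W
k = L/(R·A) = 0.11/(0.7882×3.45)

k ≈ 0.0405 W/(m·K)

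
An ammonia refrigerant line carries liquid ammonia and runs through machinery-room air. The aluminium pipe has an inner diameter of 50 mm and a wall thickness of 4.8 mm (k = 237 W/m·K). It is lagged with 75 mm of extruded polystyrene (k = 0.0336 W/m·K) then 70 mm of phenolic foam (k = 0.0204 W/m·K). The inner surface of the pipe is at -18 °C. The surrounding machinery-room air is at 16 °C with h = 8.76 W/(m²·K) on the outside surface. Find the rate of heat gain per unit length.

For a radial system each layer contributes R = ln(r_out/r_in)/(2πkL); films add R = 1/(hA).
R_aluminium pipe wall = ln(29.8/25)/(2π×237×1) = 1.179×10^-4 K/W
R_extruded polystyrene = ln(104.8/29.8)/(2π×0.0336×1) = 5.957 K/W
R_phenolic foam = ln(174.8/104.8)/(2π×0.0204×1) = 3.991 K/W
R_outer film = 1/(h_o·2πr_oL) = 1/(8.76×2π×0.1748×1) = 0.1039 K/W
R_total = 10.05 K/W
Q = ΔT/R_total = 34/10.05

q′ ≈ 3.38 W/m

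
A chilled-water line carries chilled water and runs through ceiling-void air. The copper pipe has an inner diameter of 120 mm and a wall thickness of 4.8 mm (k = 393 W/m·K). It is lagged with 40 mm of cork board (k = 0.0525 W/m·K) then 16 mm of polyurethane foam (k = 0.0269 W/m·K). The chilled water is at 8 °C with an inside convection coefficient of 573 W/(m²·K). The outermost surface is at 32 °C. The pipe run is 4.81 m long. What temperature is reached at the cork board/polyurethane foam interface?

Radial resistances (cylindrical: R_cond = ln(r_o/r_i)/(2πkL), R_conv = 1/(h·2πrL)):
R_inner film = 1/(h_i·2πr₁L) = 1/(573×2π×0.06×4.81) = 9.624×10^-4 K/W
R_copper pipe wall = ln(64.8/60)/(2π×393×4.81) = 6.48×10^-6 K/W
R_cork board = ln(104.8/64.8)/(2π×0.0525×4.81) = 0.303 K/W
R_polyurethane foam = ln(120.8/104.8)/(2π×0.0269×4.81) = 0.1748 K/W
R_total = 0.4787 K/W
Q = ΔT/R_total = 24/0.4787
Q = 50.1 W
T_interface = T_inner + Q·ΣR(inner→interface) = 8 + 50.1×0.304

T ≈ 23.2 °C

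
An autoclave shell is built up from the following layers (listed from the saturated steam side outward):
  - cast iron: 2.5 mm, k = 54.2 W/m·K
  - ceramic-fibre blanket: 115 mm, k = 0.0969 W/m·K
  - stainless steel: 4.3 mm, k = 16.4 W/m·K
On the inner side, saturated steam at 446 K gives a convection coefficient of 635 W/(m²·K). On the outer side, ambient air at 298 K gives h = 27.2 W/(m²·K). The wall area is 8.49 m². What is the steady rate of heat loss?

Treating each layer as a thermal resistance in series:
R_inner film = 1/(h_i·A) = 1/(635×8.49) = 1.855×10^-4 K/W
R_cast iron = L/(kA) = 0.0025/(54.2×8.49) = 5.433×10^-6 K/W
R_ceramic-fibre blanket = L/(kA) = 0.115/(0.0969×8.49) = 0.1398 K/W
R_stainless steel = L/(kA) = 0.0043/(16.4×8.49) = 3.088×10^-5 K/W
R_outer film = 1/(h_o·A) = 1/(27.2×8.49) = 0.00433 K/W
R_total = 0.1443 K/W
Q = ΔT / R_total = 148 / 0.1443

Q ≈ 1030 W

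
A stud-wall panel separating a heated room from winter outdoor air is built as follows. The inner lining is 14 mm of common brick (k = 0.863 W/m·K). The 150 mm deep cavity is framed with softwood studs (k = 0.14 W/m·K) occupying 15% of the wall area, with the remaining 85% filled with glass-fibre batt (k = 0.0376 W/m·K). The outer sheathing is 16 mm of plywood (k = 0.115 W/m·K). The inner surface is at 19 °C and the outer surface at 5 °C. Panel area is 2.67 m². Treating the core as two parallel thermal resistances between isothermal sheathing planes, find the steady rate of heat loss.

Q ≈ 12.5 W

Sheathing layers in series; stud and cavity paths in parallel between them.
R_inner = 0.014/(0.863×2.67) = 0.006076 K/W
R_stud  = 0.15/(0.14×0.15×2.67) = 2.675 K/W
R_cav   = 0.15/(0.0376×0.85×2.67) = 1.758 K/W
1/R_core = 1/R_stud + 1/R_cav → R_core = 1.061 K/W
R_outer = 0.016/(0.115×2.67) = 0.05211 K/W
R_total = 1.119 K/W
Q = ΔT/R_total = 14/1.119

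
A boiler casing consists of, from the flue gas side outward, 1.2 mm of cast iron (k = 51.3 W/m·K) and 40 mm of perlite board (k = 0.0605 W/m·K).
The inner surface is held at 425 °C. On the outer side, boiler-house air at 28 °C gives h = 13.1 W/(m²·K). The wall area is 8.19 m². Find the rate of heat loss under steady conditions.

Q ≈ 4410 W

Thermal resistances in series:
R_cast iron = L/(kA) = 0.0012/(51.3×8.19) = 2.856×10^-6 K/W
R_perlite board = L/(kA) = 0.04/(0.0605×8.19) = 0.08073 K/W
R_outer film = 1/(h_o·A) = 1/(13.1×8.19) = 0.009321 K/W
R_total = 0.09005 K/W
Q = ΔT / R_total = 397 / 0.09005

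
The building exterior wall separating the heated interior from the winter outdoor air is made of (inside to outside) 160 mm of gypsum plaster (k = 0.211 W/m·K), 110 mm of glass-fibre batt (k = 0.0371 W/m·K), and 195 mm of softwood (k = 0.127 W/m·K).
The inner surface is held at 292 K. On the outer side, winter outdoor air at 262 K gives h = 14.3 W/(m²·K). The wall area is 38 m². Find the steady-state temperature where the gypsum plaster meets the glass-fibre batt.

T ≈ 288 K

Series thermal resistances:
R_gypsum plaster = L/(kA) = 0.16/(0.211×38) = 0.01996 K/W
R_glass-fibre batt = L/(kA) = 0.11/(0.0371×38) = 0.07803 K/W
R_softwood = L/(kA) = 0.195/(0.127×38) = 0.04041 K/W
R_outer film = 1/(h_o·A) = 1/(14.3×38) = 0.00184 K/W
R_total = 0.1402 K/W;  Q = ΔT/R_total = 30/0.1402 = 213.9 W
T_interface = T_inner − Q·ΣR(inner→interface) = 292 − 214×0.01996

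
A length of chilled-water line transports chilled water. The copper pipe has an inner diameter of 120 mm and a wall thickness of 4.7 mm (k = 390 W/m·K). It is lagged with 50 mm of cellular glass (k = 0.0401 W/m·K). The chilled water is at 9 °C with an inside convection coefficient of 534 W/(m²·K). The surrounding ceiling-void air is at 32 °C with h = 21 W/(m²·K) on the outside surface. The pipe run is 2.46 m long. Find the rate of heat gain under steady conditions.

Q ≈ 24.1 W

Radial resistances (cylindrical: R_cond = ln(r_o/r_i)/(2πkL), R_conv = 1/(h·2πrL)):
R_inner film = 1/(h_i·2πr₁L) = 1/(534×2π×0.06×2.46) = 0.002019 K/W
R_copper pipe wall = ln(64.7/60)/(2π×390×2.46) = 1.251×10^-5 K/W
R_cellular glass = ln(114.7/64.7)/(2π×0.0401×2.46) = 0.9238 K/W
R_outer film = 1/(h_o·2πr_oL) = 1/(21×2π×0.1147×2.46) = 0.02686 K/W
R_total = 0.9527 K/W
Q = ΔT/R_total = 23/0.9527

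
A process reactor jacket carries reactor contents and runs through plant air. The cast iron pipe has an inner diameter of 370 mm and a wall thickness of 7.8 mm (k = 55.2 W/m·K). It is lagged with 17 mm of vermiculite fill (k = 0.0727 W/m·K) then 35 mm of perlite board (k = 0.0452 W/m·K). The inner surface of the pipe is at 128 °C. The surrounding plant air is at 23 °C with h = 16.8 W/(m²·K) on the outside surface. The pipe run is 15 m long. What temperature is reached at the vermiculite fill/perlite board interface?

Per-layer cylindrical resistances, series-summed:
R_cast iron pipe wall = ln(192.8/185)/(2π×55.2×15) = 7.938×10^-6 K/W
R_vermiculite fill = ln(209.8/192.8)/(2π×0.0727×15) = 0.01233 K/W
R_perlite board = ln(244.8/209.8)/(2π×0.0452×15) = 0.03622 K/W
R_outer film = 1/(h_o·2πr_oL) = 1/(16.8×2π×0.2448×15) = 0.00258 K/W
R_total = 0.05114 K/W
Q = ΔT/R_total = 105/0.05114
Q = 2050 W
T_interface = T_inner − Q·ΣR(inner→interface) = 128 − 2050×0.01234

T ≈ 103 °C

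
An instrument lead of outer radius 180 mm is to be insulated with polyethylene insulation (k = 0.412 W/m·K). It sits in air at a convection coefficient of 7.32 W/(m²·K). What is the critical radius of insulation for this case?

For a cylinder r_cr = k/h = 0.412/7.32
r_cr = 56.3 mm; since the bare radius (180 mm) is above r_cr, any added insulation will reduce heat loss.

r_cr ≈ 56.3 mm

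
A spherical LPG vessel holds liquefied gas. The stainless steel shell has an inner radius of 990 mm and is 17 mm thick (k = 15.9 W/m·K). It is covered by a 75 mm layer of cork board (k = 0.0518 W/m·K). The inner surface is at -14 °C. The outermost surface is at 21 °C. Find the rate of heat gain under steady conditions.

Spherical conduction: R = (1/r_in − 1/r_out)/(4πk) per layer; series-sum.
R_stainless steel shell = (1/0.99 − 1/1.007)/(4π×15.9) = 8.534×10^-5 K/W
R_cork board = (1/1.007 − 1/1.082)/(4π×0.0518) = 0.1057 K/W
R_total = 0.1058 K/W
Q = ΔT/R_total = 35/0.1058

Q ≈ 331 W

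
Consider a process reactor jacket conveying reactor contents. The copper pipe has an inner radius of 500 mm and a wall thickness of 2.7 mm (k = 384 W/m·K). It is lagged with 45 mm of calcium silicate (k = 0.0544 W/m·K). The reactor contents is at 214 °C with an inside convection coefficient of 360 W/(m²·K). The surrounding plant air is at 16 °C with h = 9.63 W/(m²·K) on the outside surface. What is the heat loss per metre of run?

q′ ≈ 702 W/m

For a radial system each layer contributes R = ln(r_out/r_in)/(2πkL); films add R = 1/(hA).
R_inner film = 1/(h_i·2πr₁L) = 1/(360×2π×0.5×1) = 8.842×10^-4 K/W
R_copper pipe wall = ln(502.7/500)/(2π×384×1) = 2.232×10^-6 K/W
R_calcium silicate = ln(547.7/502.7)/(2π×0.0544×1) = 0.2508 K/W
R_outer film = 1/(h_o·2πr_oL) = 1/(9.63×2π×0.5477×1) = 0.03018 K/W
R_total = 0.2819 K/W
Q = ΔT/R_total = 198/0.2819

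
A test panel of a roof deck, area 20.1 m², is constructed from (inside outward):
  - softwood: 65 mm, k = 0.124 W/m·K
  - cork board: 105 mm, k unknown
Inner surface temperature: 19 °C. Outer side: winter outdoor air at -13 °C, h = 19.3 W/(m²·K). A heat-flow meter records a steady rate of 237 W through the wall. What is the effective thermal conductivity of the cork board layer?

Treating each layer as a thermal resistance in series:
R_softwood = L/(kA) = 0.065/(0.124×20.1) = 0.02608 K/W
R_outer film = 1/(h_o·A) = 1/(19.3×20.1) = 0.002578 K/W
Sum of known resistances R_other = 0.02866 K/W
Total R = ΔT/Q = 32/237 = 0.135 K/W
R_cork board = R_total − R_other = 0.1064 K/W
k = L/(R·A) = 0.105/(0.1064×20.1)

k ≈ 0.0491 W/(m·K)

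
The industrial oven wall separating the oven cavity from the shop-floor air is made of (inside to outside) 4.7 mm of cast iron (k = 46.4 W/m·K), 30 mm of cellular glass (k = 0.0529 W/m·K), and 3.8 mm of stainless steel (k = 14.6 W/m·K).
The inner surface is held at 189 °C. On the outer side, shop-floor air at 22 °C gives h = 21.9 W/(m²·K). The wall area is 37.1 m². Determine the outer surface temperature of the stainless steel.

Treating each layer as a thermal resistance in series:
R_cast iron = L/(kA) = 0.0047/(46.4×37.1) = 2.73×10^-6 K/W
R_cellular glass = L/(kA) = 0.03/(0.0529×37.1) = 0.01529 K/W
R_stainless steel = L/(kA) = 0.0038/(14.6×37.1) = 7.015×10^-6 K/W
R_outer film = 1/(h_o·A) = 1/(21.9×37.1) = 0.001231 K/W
R_total = 0.01653 K/W;  Q = ΔT/R_total = 167/0.01653 = 10110 W
T_interface = T_inner − Q·ΣR(inner→interface) = 189 − 10100×0.0153

T ≈ 34.4 °C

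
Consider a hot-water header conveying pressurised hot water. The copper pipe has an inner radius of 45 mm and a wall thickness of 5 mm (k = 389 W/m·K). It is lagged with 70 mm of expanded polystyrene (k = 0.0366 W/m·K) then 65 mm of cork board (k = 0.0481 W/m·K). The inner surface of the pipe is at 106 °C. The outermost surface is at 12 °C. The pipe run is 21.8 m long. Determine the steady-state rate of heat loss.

Q ≈ 391 W

Per-layer cylindrical resistances, series-summed:
R_copper pipe wall = ln(50/45)/(2π×389×21.8) = 1.977×10^-6 K/W
R_expanded polystyrene = ln(120/50)/(2π×0.0366×21.8) = 0.1746 K/W
R_cork board = ln(185/120)/(2π×0.0481×21.8) = 0.0657 K/W
R_total = 0.2403 K/W
Q = ΔT/R_total = 94/0.2403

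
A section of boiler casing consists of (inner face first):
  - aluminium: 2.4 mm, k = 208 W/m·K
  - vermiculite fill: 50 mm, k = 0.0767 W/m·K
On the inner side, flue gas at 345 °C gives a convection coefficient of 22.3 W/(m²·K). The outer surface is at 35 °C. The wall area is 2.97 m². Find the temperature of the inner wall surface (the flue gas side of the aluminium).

Model the wall as resistances in series:
R_inner film = 1/(h_i·A) = 1/(22.3×2.97) = 0.0151 K/W
R_aluminium = L/(kA) = 0.0024/(208×2.97) = 3.885×10^-6 K/W
R_vermiculite fill = L/(kA) = 0.05/(0.0767×2.97) = 0.2195 K/W
R_total = 0.2346 K/W;  Q = ΔT/R_total = 310/0.2346 = 1321 W
T_interface = T_inner − Q·ΣR(inner→interface) = 345 − 1320×0.0151

T ≈ 325 °C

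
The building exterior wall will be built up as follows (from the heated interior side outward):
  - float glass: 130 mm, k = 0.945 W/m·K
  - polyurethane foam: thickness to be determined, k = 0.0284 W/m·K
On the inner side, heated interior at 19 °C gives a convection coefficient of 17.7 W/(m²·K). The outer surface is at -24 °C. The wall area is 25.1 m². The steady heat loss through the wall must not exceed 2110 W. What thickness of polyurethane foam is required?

Thermal resistances in series:
R_inner film = 1/(h_i·A) = 1/(17.7×25.1) = 0.002251 K/W
R_float glass = L/(kA) = 0.13/(0.945×25.1) = 0.005481 K/W
Sum of the known resistances R_other = 0.007732 K/W
Required total resistance R_tot = ΔT/Q_allow = 43/2110 = 0.02038 K/W
R_polyurethane foam = R_tot − R_other = 0.01265 K/W
L = R·k·A = 0.01265×0.0284×25.1

L ≈ 9.02 mm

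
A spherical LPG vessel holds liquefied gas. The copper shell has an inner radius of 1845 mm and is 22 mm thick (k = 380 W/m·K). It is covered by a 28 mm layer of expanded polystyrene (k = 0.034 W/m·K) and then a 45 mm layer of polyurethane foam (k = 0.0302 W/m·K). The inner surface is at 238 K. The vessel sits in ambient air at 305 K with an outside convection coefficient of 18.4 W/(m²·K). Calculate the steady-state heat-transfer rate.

Q ≈ 1290 W

Radial (spherical) resistances in series:
R_copper shell = (1/1.845 − 1/1.867)/(4π×380) = 1.337×10^-6 K/W
R_expanded polystyrene = (1/1.867 − 1/1.895)/(4π×0.034) = 0.01852 K/W
R_polyurethane foam = (1/1.895 − 1/1.94)/(4π×0.0302) = 0.03225 K/W
R_outer film = 1/(h·4πr_o²) = 1/(18.4×4π×1.94²) = 0.001149 K/W
R_total = 0.05193 K/W
Q = ΔT/R_total = 67/0.05193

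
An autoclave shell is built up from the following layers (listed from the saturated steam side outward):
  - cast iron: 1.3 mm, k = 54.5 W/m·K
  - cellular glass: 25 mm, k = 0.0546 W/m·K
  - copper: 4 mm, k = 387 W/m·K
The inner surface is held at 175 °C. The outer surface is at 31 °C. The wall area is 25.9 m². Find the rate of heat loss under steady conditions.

Series thermal resistances:
R_cast iron = L/(kA) = 0.0013/(54.5×25.9) = 9.21×10^-7 K/W
R_cellular glass = L/(kA) = 0.025/(0.0546×25.9) = 0.01768 K/W
R_copper = L/(kA) = 0.004/(387×25.9) = 3.991×10^-7 K/W
R_total = 0.01768 K/W
Q = ΔT / R_total = 144 / 0.01768

Q ≈ 8140 W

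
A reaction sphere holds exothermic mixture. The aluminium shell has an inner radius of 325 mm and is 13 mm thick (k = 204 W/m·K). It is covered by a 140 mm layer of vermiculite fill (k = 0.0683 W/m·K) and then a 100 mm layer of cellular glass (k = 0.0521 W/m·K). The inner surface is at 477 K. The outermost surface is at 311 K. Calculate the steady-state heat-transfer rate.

Spherical conduction: R = (1/r_in − 1/r_out)/(4πk) per layer; series-sum.
R_aluminium shell = (1/0.325 − 1/0.338)/(4π×204) = 4.616×10^-5 K/W
R_vermiculite fill = (1/0.338 − 1/0.478)/(4π×0.0683) = 1.01 K/W
R_cellular glass = (1/0.478 − 1/0.578)/(4π×0.0521) = 0.5528 K/W
R_total = 1.562 K/W
Q = ΔT/R_total = 166/1.562

Q ≈ 106 W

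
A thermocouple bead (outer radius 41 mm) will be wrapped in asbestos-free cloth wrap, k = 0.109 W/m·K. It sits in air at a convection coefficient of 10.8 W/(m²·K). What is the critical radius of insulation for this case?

r_cr ≈ 20.2 mm

For a sphere r_cr = 2k/h = 2×0.109/10.8
r_cr = 20.2 mm; since the bare radius (41 mm) is above r_cr, any added insulation will reduce heat loss.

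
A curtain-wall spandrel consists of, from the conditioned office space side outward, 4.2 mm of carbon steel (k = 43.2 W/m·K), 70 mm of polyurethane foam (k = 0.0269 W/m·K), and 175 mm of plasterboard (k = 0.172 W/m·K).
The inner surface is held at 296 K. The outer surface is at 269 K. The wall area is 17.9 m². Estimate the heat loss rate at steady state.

Thermal resistances in series:
R_carbon steel = L/(kA) = 0.0042/(43.2×17.9) = 5.431×10^-6 K/W
R_polyurethane foam = L/(kA) = 0.07/(0.0269×17.9) = 0.1454 K/W
R_plasterboard = L/(kA) = 0.175/(0.172×17.9) = 0.05684 K/W
R_total = 0.2022 K/W
Q = ΔT / R_total = 27 / 0.2022

Q ≈ 134 W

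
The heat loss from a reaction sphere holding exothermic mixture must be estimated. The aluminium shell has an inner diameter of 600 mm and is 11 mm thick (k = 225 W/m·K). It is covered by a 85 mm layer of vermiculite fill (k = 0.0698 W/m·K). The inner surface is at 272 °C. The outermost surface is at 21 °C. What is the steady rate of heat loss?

For a spherical shell R = (1/r₁ − 1/r₂)/(4πk); film R = 1/(h·4πr²). In series:
R_aluminium shell = (1/0.3 − 1/0.311)/(4π×225) = 4.17×10^-5 K/W
R_vermiculite fill = (1/0.311 − 1/0.396)/(4π×0.0698) = 0.7869 K/W
R_total = 0.7869 K/W
Q = ΔT/R_total = 251/0.7869

Q ≈ 319 W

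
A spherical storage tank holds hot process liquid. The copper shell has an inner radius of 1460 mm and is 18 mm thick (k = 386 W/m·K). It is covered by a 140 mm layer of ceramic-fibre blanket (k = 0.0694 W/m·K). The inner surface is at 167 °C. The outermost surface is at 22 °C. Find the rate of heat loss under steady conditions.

Q ≈ 2160 W

For a spherical shell R = (1/r₁ − 1/r₂)/(4πk); film R = 1/(h·4πr²). In series:
R_copper shell = (1/1.46 − 1/1.478)/(4π×386) = 1.72×10^-6 K/W
R_ceramic-fibre blanket = (1/1.478 − 1/1.618)/(4π×0.0694) = 0.06713 K/W
R_total = 0.06713 K/W
Q = ΔT/R_total = 145/0.06713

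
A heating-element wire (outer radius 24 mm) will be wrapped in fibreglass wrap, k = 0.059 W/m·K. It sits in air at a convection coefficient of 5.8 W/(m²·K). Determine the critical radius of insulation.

r_cr ≈ 10.2 mm

For a cylinder r_cr = k/h = 0.059/5.8
r_cr = 10.2 mm; since the bare radius (24 mm) is above r_cr, any added insulation will reduce heat loss.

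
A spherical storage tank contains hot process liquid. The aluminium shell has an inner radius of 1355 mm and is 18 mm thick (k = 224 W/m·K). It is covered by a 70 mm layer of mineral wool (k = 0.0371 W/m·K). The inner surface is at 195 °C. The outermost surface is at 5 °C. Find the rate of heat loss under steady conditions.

Spherical conduction: R = (1/r_in − 1/r_out)/(4πk) per layer; series-sum.
R_aluminium shell = (1/1.355 − 1/1.373)/(4π×224) = 3.437×10^-6 K/W
R_mineral wool = (1/1.373 − 1/1.443)/(4π×0.0371) = 0.07578 K/W
R_total = 0.07579 K/W
Q = ΔT/R_total = 190/0.07579

Q ≈ 2510 W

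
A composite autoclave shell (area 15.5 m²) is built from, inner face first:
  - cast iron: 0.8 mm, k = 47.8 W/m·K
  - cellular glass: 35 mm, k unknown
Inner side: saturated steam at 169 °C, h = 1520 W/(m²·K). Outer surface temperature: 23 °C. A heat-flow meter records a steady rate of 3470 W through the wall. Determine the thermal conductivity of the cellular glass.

Thermal resistances in series:
R_inner film = 1/(h_i·A) = 1/(1520×15.5) = 4.244×10^-5 K/W
R_cast iron = L/(kA) = 0.0008/(47.8×15.5) = 1.08×10^-6 K/W
Sum of known resistances R_other = 4.352×10^-5 K/W
Total R = ΔT/Q = 146/3470 = 0.04207 K/W
R_cellular glass = R_total − R_other = 0.04203 K/W
k = L/(R·A) = 0.035/(0.04203×15.5)

k ≈ 0.0537 W/(m·K)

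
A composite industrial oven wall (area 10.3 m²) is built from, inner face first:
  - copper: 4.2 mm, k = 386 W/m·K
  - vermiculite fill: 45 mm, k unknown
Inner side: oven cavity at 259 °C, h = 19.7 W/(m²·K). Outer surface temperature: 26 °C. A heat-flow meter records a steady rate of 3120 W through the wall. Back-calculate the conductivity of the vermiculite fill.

Using the resistance-network approach (series):
R_inner film = 1/(h_i·A) = 1/(19.7×10.3) = 0.004928 K/W
R_copper = L/(kA) = 0.0042/(386×10.3) = 1.056×10^-6 K/W
Sum of known resistances R_other = 0.004929 K/W
Total R = ΔT/Q = 233/3120 = 0.07468 K/W
R_vermiculite fill = R_total − R_other = 0.06975 K/W
k = L/(R·A) = 0.045/(0.06975×10.3)

k ≈ 0.0626 W/(m·K)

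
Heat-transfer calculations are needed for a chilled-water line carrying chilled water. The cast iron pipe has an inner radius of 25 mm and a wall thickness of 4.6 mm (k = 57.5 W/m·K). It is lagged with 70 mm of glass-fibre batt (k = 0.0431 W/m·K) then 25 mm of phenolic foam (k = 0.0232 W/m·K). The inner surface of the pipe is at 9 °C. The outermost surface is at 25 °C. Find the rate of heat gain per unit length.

q′ ≈ 2.66 W/m

Radial resistances (cylindrical: R_cond = ln(r_o/r_i)/(2πkL), R_conv = 1/(h·2πrL)):
R_cast iron pipe wall = ln(29.6/25)/(2π×57.5×1) = 4.675×10^-4 K/W
R_glass-fibre batt = ln(99.6/29.6)/(2π×0.0431×1) = 4.481 K/W
R_phenolic foam = ln(124.6/99.6)/(2π×0.0232×1) = 1.536 K/W
R_total = 6.017 K/W
Q = ΔT/R_total = 16/6.017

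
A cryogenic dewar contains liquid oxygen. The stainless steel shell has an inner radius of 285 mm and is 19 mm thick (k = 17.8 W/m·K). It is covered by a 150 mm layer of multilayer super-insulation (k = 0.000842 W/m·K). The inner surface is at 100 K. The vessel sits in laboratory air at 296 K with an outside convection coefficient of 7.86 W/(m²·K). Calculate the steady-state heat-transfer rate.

Spherical conduction: R = (1/r_in − 1/r_out)/(4πk) per layer; series-sum.
R_stainless steel shell = (1/0.285 − 1/0.304)/(4π×17.8) = 9.804×10^-4 K/W
R_multilayer super-insulation = (1/0.304 − 1/0.454)/(4π×0.000842) = 102.7 K/W
R_outer film = 1/(h·4πr_o²) = 1/(7.86×4π×0.454²) = 0.04912 K/W
R_total = 102.8 K/W
Q = ΔT/R_total = 196/102.8

Q ≈ 1.91 W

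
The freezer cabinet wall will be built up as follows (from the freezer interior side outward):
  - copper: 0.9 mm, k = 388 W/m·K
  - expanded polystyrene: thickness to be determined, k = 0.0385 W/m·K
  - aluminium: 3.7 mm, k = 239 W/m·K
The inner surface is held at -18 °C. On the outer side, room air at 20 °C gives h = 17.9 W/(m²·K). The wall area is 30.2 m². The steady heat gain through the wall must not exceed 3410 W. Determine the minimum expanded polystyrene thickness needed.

Thermal resistances in series:
R_copper = L/(kA) = 0.0009/(388×30.2) = 7.681×10^-8 K/W
R_aluminium = L/(kA) = 0.0037/(239×30.2) = 5.126×10^-7 K/W
R_outer film = 1/(h_o·A) = 1/(17.9×30.2) = 0.00185 K/W
Sum of the known resistances R_other = 0.00185 K/W
Required total resistance R_tot = ΔT/Q_allow = 38/3410 = 0.01114 K/W
R_expanded polystyrene = R_tot − R_other = 0.009293 K/W
L = R·k·A = 0.009293×0.0385×30.2

L ≈ 10.8 mm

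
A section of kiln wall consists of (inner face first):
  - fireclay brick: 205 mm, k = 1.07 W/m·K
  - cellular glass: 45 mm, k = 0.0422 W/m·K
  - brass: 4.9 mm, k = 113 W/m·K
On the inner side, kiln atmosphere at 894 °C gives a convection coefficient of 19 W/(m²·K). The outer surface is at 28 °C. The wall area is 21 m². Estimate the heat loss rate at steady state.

Q ≈ 13900 W

Treating each layer as a thermal resistance in series:
R_inner film = 1/(h_i·A) = 1/(19×21) = 0.002506 K/W
R_fireclay brick = L/(kA) = 0.205/(1.07×21) = 0.009123 K/W
R_cellular glass = L/(kA) = 0.045/(0.0422×21) = 0.05078 K/W
R_brass = L/(kA) = 0.0049/(113×21) = 2.065×10^-6 K/W
R_total = 0.06241 K/W
Q = ΔT / R_total = 866 / 0.06241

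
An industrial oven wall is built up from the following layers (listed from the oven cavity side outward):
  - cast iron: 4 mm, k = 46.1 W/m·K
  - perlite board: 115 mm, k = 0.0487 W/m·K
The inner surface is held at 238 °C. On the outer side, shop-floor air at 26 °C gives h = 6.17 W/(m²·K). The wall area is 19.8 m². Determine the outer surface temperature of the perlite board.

T ≈ 39.6 °C

Treating each layer as a thermal resistance in series:
R_cast iron = L/(kA) = 0.004/(46.1×19.8) = 4.382×10^-6 K/W
R_perlite board = L/(kA) = 0.115/(0.0487×19.8) = 0.1193 K/W
R_outer film = 1/(h_o·A) = 1/(6.17×19.8) = 0.008186 K/W
R_total = 0.1275 K/W;  Q = ΔT/R_total = 212/0.1275 = 1663 W
T_interface = T_inner − Q·ΣR(inner→interface) = 238 − 1660×0.1193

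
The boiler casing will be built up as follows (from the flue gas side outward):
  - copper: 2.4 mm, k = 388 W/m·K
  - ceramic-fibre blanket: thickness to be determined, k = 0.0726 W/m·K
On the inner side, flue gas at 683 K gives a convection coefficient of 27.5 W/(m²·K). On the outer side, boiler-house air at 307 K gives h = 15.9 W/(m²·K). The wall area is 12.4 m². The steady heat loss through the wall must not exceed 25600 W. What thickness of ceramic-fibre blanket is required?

L ≈ 6.02 mm

Model the wall as resistances in series:
R_inner film = 1/(h_i·A) = 1/(27.5×12.4) = 0.002933 K/W
R_copper = L/(kA) = 0.0024/(388×12.4) = 4.988×10^-7 K/W
R_outer film = 1/(h_o·A) = 1/(15.9×12.4) = 0.005072 K/W
Sum of the known resistances R_other = 0.008005 K/W
Required total resistance R_tot = ΔT/Q_allow = 376/25600 = 0.01469 K/W
R_ceramic-fibre blanket = R_tot − R_other = 0.006682 K/W
L = R·k·A = 0.006682×0.0726×12.4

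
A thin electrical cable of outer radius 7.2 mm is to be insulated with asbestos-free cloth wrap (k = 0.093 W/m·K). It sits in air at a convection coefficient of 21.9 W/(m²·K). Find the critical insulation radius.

r_cr ≈ 4.25 mm

For a cylinder r_cr = k/h = 0.093/21.9
r_cr = 4.25 mm; since the bare radius (7.2 mm) is above r_cr, any added insulation will reduce heat loss.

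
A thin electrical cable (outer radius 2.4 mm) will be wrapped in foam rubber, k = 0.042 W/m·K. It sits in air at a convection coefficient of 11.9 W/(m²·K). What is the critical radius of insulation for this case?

r_cr ≈ 3.53 mm

For a cylinder r_cr = k/h = 0.042/11.9
r_cr = 3.53 mm; since the bare radius (2.4 mm) is below r_cr, adding a thin layer of insulation will *increase* heat loss.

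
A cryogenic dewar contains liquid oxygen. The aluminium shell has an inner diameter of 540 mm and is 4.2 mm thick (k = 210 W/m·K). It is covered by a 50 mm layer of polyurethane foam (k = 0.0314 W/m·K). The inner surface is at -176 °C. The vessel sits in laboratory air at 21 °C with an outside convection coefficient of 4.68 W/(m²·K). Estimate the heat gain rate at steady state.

Spherical conduction: R = (1/r_in − 1/r_out)/(4πk) per layer; series-sum.
R_aluminium shell = (1/0.27 − 1/0.2742)/(4π×210) = 2.15×10^-5 K/W
R_polyurethane foam = (1/0.2742 − 1/0.3242)/(4π×0.0314) = 1.425 K/W
R_outer film = 1/(h·4πr_o²) = 1/(4.68×4π×0.3242²) = 0.1618 K/W
R_total = 1.587 K/W
Q = ΔT/R_total = 197/1.587

Q ≈ 124 W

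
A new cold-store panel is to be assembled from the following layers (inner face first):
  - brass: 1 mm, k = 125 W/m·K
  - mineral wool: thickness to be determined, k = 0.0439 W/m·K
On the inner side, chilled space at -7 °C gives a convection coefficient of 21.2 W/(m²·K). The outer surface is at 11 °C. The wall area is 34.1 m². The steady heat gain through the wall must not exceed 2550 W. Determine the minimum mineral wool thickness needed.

L ≈ 8.5 mm

Model the wall as resistances in series:
R_inner film = 1/(h_i·A) = 1/(21.2×34.1) = 0.001383 K/W
R_brass = L/(kA) = 0.001/(125×34.1) = 2.346×10^-7 K/W
Sum of the known resistances R_other = 0.001384 K/W
Required total resistance R_tot = ΔT/Q_allow = 18/2550 = 0.007059 K/W
R_mineral wool = R_tot − R_other = 0.005675 K/W
L = R·k·A = 0.005675×0.0439×34.1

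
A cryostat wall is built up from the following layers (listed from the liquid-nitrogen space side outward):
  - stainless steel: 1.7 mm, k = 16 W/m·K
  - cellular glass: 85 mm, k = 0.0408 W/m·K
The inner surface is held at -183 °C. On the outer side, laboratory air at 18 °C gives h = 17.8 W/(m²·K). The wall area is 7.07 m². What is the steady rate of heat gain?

Treating each layer as a thermal resistance in series:
R_stainless steel = L/(kA) = 0.0017/(16×7.07) = 1.503×10^-5 K/W
R_cellular glass = L/(kA) = 0.085/(0.0408×7.07) = 0.2947 K/W
R_outer film = 1/(h_o·A) = 1/(17.8×7.07) = 0.007946 K/W
R_total = 0.3026 K/W
Q = ΔT / R_total = 201 / 0.3026

Q ≈ 664 W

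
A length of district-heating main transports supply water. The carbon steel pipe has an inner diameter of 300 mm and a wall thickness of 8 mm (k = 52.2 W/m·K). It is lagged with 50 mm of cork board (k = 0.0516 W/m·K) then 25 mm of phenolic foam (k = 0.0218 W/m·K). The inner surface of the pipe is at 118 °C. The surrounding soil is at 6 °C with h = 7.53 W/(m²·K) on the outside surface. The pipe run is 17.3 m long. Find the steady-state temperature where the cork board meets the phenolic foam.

Radial resistances (cylindrical: R_cond = ln(r_o/r_i)/(2πkL), R_conv = 1/(h·2πrL)):
R_carbon steel pipe wall = ln(158/150)/(2π×52.2×17.3) = 9.157×10^-6 K/W
R_cork board = ln(208/158)/(2π×0.0516×17.3) = 0.04902 K/W
R_phenolic foam = ln(233/208)/(2π×0.0218×17.3) = 0.0479 K/W
R_outer film = 1/(h_o·2πr_oL) = 1/(7.53×2π×0.233×17.3) = 0.005244 K/W
R_total = 0.1022 K/W
Q = ΔT/R_total = 112/0.1022
Q = 1100 W
T_interface = T_inner − Q·ΣR(inner→interface) = 118 − 1100×0.04903

T ≈ 64.3 °C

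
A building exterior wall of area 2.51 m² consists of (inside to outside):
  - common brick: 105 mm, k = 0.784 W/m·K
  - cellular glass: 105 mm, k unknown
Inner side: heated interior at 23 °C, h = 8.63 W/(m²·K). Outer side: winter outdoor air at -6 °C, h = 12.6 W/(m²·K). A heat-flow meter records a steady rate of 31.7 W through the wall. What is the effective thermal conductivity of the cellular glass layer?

Model the wall as resistances in series:
R_inner film = 1/(h_i·A) = 1/(8.63×2.51) = 0.04617 K/W
R_common brick = L/(kA) = 0.105/(0.784×2.51) = 0.05336 K/W
R_outer film = 1/(h_o·A) = 1/(12.6×2.51) = 0.03162 K/W
Sum of known resistances R_other = 0.1311 K/W
Total R = ΔT/Q = 29/31.7 = 0.9148 K/W
R_cellular glass = R_total − R_other = 0.7837 K/W
k = L/(R·A) = 0.105/(0.7837×2.51)

k ≈ 0.0534 W/(m·K)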